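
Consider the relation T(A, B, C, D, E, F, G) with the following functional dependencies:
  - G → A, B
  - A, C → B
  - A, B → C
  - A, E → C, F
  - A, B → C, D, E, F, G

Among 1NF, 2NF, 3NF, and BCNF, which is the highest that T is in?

Candidate keys: {A, B}, {A, C}, {A, E}, {G}. Prime attributes: {A, B, C, E, G}.
Each dependency's left side is a superkey — BCNF holds.

BCNF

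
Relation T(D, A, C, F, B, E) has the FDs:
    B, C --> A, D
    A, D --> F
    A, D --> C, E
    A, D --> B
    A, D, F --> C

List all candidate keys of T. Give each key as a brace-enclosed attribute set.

{A, D}⁺ = {A, B, C, D, E, F}, which is every attribute, so {A, D} is a candidate key.
{B, C}⁺ = {A, B, C, D, E, F}, which is every attribute, so {B, C} is a candidate key.
No proper subset of any of these is a key, and no other minimal superkey exists.

{A, D}, {B, C}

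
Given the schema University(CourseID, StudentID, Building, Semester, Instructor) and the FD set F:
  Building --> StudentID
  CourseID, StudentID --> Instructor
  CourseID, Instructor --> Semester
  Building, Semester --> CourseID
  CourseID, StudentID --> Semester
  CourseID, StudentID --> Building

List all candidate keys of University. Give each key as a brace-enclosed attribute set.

{Building, CourseID}⁺ = {Building, CourseID, Instructor, Semester, StudentID} — all of the relation — so {Building, CourseID} is a candidate key.
{Building, Semester}⁺ = {Building, CourseID, Instructor, Semester, StudentID} — all of the relation — so {Building, Semester} is a candidate key.
{CourseID, StudentID}⁺ = {Building, CourseID, Instructor, Semester, StudentID} — all of the relation — so {CourseID, StudentID} is a candidate key.
Any other superkey properly contains one of these, so there are no further candidate keys.

{Building, CourseID}, {Building, Semester}, {CourseID, StudentID}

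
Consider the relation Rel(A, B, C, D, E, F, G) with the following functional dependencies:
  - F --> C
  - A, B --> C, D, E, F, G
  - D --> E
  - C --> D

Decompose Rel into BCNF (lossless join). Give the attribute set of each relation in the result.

{A, B, F, G}; {C, D}; {C, F}; {D, E}

Candidate key of the original relation: {A, B}.
In {A, B, C, D, E, F, G}, {F} is not a superkey ({F}⁺ restricted to this set is {C, D, E, F}), so split on F --> C, D, E into {C, D, E, F} and {A, B, F, G}.
In {C, D, E, F}, {D} is not a superkey ({D}⁺ restricted to this set is {D, E}), so split on D --> E into {D, E} and {C, D, F}.
{D, E}: every determinant is a superkey — BCNF.
In {C, D, F}, {C} is not a superkey ({C}⁺ restricted to this set is {C, D}), so split on C --> D into {C, D} and {C, F}.
{C, D}: every determinant is a superkey — BCNF.
{C, F}: every determinant is a superkey — BCNF.
{A, B, F, G}: every determinant is a superkey — BCNF.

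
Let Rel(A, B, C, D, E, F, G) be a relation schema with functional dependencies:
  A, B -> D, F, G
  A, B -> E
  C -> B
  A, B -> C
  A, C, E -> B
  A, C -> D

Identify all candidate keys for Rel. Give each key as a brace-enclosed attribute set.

{A} never appears on the right of any FD, so every key must include it.
{A, B}⁺ = {A, B, C, D, E, F, G} — all of the relation — so {A, B} is a candidate key.
{A, C}⁺ = {A, B, C, D, E, F, G} — all of the relation — so {A, C} is a candidate key.
These are minimal and exhaustive — every other superkey contains one of them.

{A, B}, {A, C}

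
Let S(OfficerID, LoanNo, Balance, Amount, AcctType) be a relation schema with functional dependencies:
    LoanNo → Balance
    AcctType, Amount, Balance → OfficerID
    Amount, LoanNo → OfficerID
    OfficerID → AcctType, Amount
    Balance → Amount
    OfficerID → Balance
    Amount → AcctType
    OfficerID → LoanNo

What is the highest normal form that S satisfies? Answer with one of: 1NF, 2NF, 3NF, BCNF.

2NF

Candidate keys: {Balance}, {LoanNo}, {OfficerID}. Prime attributes: {Balance, LoanNo, OfficerID}.
Amount → AcctType breaks BCNF: {Amount}⁺ = {AcctType, Amount}, so {Amount} is not a superkey.
Amount → AcctType determines the non-prime attribute {AcctType} from a non-superkey — 3NF is violated.
With only single-attribute keys there can be no partial dependency, so 2NF holds.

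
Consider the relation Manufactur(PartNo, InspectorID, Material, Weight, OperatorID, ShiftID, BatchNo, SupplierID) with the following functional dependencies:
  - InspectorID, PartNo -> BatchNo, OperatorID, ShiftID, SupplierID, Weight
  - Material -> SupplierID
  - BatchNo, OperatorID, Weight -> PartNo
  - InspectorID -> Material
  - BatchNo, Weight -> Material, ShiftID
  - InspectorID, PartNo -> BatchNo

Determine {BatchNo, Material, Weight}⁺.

Start with {BatchNo, Material, Weight}.
Material -> SupplierID applies; add {SupplierID} → now {BatchNo, Material, SupplierID, Weight}.
BatchNo, Weight -> Material, ShiftID applies; add {ShiftID} → now {BatchNo, Material, ShiftID, SupplierID, Weight}.
No further FD applies.

{BatchNo, Material, ShiftID, SupplierID, Weight}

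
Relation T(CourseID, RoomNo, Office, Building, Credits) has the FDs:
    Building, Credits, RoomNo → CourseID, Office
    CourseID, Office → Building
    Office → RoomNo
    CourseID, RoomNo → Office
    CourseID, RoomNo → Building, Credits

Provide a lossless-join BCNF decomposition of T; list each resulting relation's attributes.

{Building, CourseID, Credits, Office}; {Office, RoomNo}

Candidate keys of the original relation: {Building, Credits, Office}, {Building, Credits, RoomNo}, {CourseID, Office}, {CourseID, RoomNo}.
In {Building, CourseID, Credits, Office, RoomNo}, {Office} is not a superkey ({Office}⁺ restricted to this set is {Office, RoomNo}), so split on Office → RoomNo into {Office, RoomNo} and {Building, CourseID, Credits, Office}.
{Office, RoomNo} has no BCNF violation.
{Building, CourseID, Credits, Office} has no BCNF violation.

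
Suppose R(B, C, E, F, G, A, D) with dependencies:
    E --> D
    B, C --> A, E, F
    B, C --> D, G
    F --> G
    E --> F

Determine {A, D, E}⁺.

Start with {A, D, E}.
E --> F applies; add {F} → now {A, D, E, F}.
F --> G applies; add {G} → now {A, D, E, F, G}.
No further FD applies.

{A, D, E, F, G}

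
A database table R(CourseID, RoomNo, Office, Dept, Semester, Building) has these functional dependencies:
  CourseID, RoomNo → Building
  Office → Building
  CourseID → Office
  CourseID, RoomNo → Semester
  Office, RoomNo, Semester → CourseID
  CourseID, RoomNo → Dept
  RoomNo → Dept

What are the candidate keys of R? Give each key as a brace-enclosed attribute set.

No FD produces {RoomNo}, so it must be in every candidate key.
{CourseID, RoomNo}⁺ = {Building, CourseID, Dept, Office, RoomNo, Semester}, which is every attribute, so {CourseID, RoomNo} is a candidate key.
{Office, RoomNo, Semester}⁺ = {Building, CourseID, Dept, Office, RoomNo, Semester}, which is every attribute, so {Office, RoomNo, Semester} is a candidate key.
No proper subset of any of these is a key, and no other minimal superkey exists.

{CourseID, RoomNo}, {Office, RoomNo, Semester}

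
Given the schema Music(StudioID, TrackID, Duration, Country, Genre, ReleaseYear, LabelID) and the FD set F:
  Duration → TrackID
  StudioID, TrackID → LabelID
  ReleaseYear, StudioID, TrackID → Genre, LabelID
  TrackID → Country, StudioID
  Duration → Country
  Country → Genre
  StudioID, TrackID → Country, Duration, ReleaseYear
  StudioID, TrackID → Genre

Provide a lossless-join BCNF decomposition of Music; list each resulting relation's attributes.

{Country, Duration, LabelID, ReleaseYear, StudioID, TrackID}; {Country, Genre}

Candidate keys of the original relation: {Duration}, {TrackID}.
Within {Country, Duration, Genre, LabelID, ReleaseYear, StudioID, TrackID}: {Country}⁺ ∩ {Country, Duration, Genre, LabelID, ReleaseYear, StudioID, TrackID} = {Country, Genre}, not the whole set, so Country → Genre violates BCNF; decompose into {Country, Genre} and {Country, Duration, LabelID, ReleaseYear, StudioID, TrackID}.
{Country, Genre} is in BCNF.
{Country, Duration, LabelID, ReleaseYear, StudioID, TrackID} is in BCNF.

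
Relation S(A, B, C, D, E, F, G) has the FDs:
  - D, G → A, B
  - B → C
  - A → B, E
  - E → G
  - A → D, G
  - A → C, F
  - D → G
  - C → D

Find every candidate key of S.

{A}, {B}, {C}, {D}

{A}⁺ = {A, B, C, D, E, F, G}, which is every attribute, so {A} is a candidate key.
{B}⁺ = {A, B, C, D, E, F, G}, which is every attribute, so {B} is a candidate key.
{C}⁺ = {A, B, C, D, E, F, G}, which is every attribute, so {C} is a candidate key.
{D}⁺ = {A, B, C, D, E, F, G}, which is every attribute, so {D} is a candidate key.
Any other superkey properly contains one of these, so there are no further candidate keys.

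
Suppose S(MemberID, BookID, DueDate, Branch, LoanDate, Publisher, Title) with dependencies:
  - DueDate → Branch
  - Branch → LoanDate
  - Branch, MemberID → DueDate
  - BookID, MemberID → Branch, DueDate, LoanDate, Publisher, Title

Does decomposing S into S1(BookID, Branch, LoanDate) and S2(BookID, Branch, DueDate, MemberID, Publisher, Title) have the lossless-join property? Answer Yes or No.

Common attributes: {BookID, Branch}; their closure is {BookID, Branch, LoanDate}.
This includes all of S1, so the common attributes are a superkey of S1 — the join is lossless.

Yes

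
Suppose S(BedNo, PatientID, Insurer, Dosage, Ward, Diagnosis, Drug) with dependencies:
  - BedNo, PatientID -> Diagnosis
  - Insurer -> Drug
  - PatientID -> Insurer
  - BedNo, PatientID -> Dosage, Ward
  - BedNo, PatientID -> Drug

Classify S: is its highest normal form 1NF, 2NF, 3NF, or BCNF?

Candidate key: {BedNo, PatientID}. Prime attributes: {BedNo, PatientID}.
For Insurer -> Drug we have {Insurer}⁺ = {Drug, Insurer}; {Insurer} is not a superkey, so BCNF fails.
Insurer -> Drug determines the non-prime attribute {Drug} from a non-superkey — 3NF is violated.
{PatientID} is a proper subset of the key {BedNo, PatientID}, and {PatientID}⁺ contains the non-prime attributes {Drug, Insurer} — a partial dependency, so 2NF is violated.

1NF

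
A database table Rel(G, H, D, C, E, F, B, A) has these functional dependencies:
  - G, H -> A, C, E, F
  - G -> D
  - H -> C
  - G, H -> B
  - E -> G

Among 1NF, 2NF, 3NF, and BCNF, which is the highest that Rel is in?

Candidate keys: {E, H}, {G, H}. Prime attributes: {E, G, H}.
G -> D: {G}⁺ = {D, G}, which is not all of the attributes, so the left side is not a superkey — BCNF is violated.
Because {D} is non-prime and the left side of G -> D is not a superkey, the relation is not in 3NF.
{E} is a proper subset of the key {E, H}, and {E}⁺ contains the non-prime attribute {D} — a partial dependency, so 2NF is violated.

1NF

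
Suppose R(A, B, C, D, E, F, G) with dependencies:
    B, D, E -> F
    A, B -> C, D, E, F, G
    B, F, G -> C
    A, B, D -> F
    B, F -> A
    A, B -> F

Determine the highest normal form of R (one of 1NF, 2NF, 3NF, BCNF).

Candidate keys: {A, B}, {B, D, E}, {B, F}. Prime attributes: {A, B, D, E, F}.
Every FD has a superkey on the left, so the relation is in BCNF.

BCNF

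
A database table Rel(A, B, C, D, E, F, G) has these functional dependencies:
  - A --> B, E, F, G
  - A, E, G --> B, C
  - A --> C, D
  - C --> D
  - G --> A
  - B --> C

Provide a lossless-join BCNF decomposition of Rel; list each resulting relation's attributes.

{A, B, E, F, G}; {B, C}; {C, D}

Candidate keys of the original relation: {A}, {G}.
In {A, B, C, D, E, F, G}, {C} is not a superkey ({C}⁺ restricted to this set is {C, D}), so split on C --> D into {C, D} and {A, B, C, E, F, G}.
{C, D} is in BCNF.
In {A, B, C, E, F, G}, {B} is not a superkey ({B}⁺ restricted to this set is {B, C}), so split on B --> C into {B, C} and {A, B, E, F, G}.
{B, C} is in BCNF.
{A, B, E, F, G} is in BCNF.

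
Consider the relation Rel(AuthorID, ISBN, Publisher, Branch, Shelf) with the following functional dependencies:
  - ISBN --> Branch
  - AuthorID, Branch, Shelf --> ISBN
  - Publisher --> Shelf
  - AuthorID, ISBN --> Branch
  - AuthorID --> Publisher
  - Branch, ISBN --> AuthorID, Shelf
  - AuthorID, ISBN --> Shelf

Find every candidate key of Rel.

{ISBN} is a candidate key since {ISBN}⁺ = {AuthorID, Branch, ISBN, Publisher, Shelf} covers every attribute.
{AuthorID, Branch} is a candidate key since {AuthorID, Branch}⁺ = {AuthorID, Branch, ISBN, Publisher, Shelf} covers every attribute.
Any other superkey properly contains one of these, so there are no further candidate keys.

{AuthorID, Branch}, {ISBN}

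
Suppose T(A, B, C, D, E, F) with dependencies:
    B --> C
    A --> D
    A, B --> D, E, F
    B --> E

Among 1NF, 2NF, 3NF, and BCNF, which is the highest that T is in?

1NF

Candidate key: {A, B}. Prime attributes: {A, B}.
B --> C: {B}⁺ = {B, C, E}, which is not all of the attributes, so the left side is not a superkey — BCNF is violated.
Because {C} is non-prime and the left side of B --> C is not a superkey, the relation is not in 3NF.
{A} is a proper subset of the key {A, B}, and {A}⁺ contains the non-prime attribute {D} — a partial dependency, so 2NF is violated.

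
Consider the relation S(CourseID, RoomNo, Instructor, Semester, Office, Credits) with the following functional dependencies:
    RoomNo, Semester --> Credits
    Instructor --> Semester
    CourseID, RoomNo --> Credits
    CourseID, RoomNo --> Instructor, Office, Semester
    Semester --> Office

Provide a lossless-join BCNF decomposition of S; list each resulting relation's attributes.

{CourseID, Instructor, RoomNo}; {Credits, RoomNo, Semester}; {Instructor, Semester}; {Office, Semester}

Candidate key of the original relation: {CourseID, RoomNo}.
{CourseID, Credits, Instructor, Office, RoomNo, Semester}: {RoomNo, Semester} determines {Credits, Office, RoomNo, Semester} here but is not a superkey — split on RoomNo, Semester --> Credits, Office, giving {Credits, Office, RoomNo, Semester} and {CourseID, Instructor, RoomNo, Semester}.
{Credits, Office, RoomNo, Semester}: {Semester} determines {Office, Semester} here but is not a superkey — split on Semester --> Office, giving {Office, Semester} and {Credits, RoomNo, Semester}.
{Office, Semester} is in BCNF.
{Credits, RoomNo, Semester} is in BCNF.
{CourseID, Instructor, RoomNo, Semester}: {Instructor} determines {Instructor, Semester} here but is not a superkey — split on Instructor --> Semester, giving {Instructor, Semester} and {CourseID, Instructor, RoomNo}.
{Instructor, Semester} is in BCNF.
{CourseID, Instructor, RoomNo} is in BCNF.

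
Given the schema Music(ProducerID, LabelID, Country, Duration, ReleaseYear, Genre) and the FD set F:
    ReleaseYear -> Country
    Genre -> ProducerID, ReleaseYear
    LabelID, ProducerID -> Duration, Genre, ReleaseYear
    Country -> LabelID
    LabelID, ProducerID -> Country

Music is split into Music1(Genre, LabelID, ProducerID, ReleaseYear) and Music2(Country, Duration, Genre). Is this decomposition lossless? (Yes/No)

Music1 ∩ Music2 = {Genre}; its closure under F is {Country, Duration, Genre, LabelID, ProducerID, ReleaseYear}.
Music1 is contained in that closure, so Music1 ∩ Music2 -> Music1 holds and the join is lossless.

Yes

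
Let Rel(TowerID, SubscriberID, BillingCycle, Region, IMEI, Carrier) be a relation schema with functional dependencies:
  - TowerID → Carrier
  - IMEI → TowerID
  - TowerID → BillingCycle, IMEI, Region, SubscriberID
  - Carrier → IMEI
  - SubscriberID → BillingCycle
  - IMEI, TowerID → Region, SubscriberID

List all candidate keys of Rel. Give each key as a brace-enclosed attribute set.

{Carrier}, {IMEI}, {TowerID}

{Carrier} is a candidate key since {Carrier}⁺ = {BillingCycle, Carrier, IMEI, Region, SubscriberID, TowerID} covers every attribute.
{IMEI} is a candidate key since {IMEI}⁺ = {BillingCycle, Carrier, IMEI, Region, SubscriberID, TowerID} covers every attribute.
{TowerID} is a candidate key since {TowerID}⁺ = {BillingCycle, Carrier, IMEI, Region, SubscriberID, TowerID} covers every attribute.
Any other superkey properly contains one of these, so there are no further candidate keys.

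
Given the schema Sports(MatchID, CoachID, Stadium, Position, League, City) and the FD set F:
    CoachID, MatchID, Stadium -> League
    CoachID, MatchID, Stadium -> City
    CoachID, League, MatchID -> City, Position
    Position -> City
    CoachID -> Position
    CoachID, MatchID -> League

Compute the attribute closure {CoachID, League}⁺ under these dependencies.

Start with {CoachID, League}.
CoachID -> Position applies; add {Position} → now {CoachID, League, Position}.
Position -> City applies; add {City} → now {City, CoachID, League, Position}.
No further FD applies.

{City, CoachID, League, Position}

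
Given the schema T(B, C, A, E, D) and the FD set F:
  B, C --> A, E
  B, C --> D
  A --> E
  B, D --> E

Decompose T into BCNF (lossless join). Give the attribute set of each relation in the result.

Candidate key of the original relation: {B, C}.
{A, B, C, D, E}: {A} determines {A, E} here but is not a superkey — split on A --> E, giving {A, E} and {A, B, C, D}.
{A, E} is in BCNF.
{A, B, C, D} is in BCNF.

{A, B, C, D}; {A, E}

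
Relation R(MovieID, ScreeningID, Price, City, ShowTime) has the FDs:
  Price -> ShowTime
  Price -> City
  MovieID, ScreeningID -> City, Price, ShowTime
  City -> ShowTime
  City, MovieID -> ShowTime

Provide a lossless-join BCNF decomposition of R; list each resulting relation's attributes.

Candidate key of the original relation: {MovieID, ScreeningID}.
In {City, MovieID, Price, ScreeningID, ShowTime}, {Price} is not a superkey ({Price}⁺ restricted to this set is {City, Price, ShowTime}), so split on Price -> City, ShowTime into {City, Price, ShowTime} and {MovieID, Price, ScreeningID}.
In {City, Price, ShowTime}, {City} is not a superkey ({City}⁺ restricted to this set is {City, ShowTime}), so split on City -> ShowTime into {City, ShowTime} and {City, Price}.
{City, ShowTime} is in BCNF.
{City, Price} is in BCNF.
{MovieID, Price, ScreeningID} is in BCNF.

{City, Price}; {City, ShowTime}; {MovieID, Price, ScreeningID}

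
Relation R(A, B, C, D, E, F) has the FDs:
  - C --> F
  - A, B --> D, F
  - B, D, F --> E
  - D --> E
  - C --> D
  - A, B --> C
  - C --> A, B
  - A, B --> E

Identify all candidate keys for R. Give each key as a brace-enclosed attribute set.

{C} is a candidate key since {C}⁺ = {A, B, C, D, E, F} covers every attribute.
{A, B} is a candidate key since {A, B}⁺ = {A, B, C, D, E, F} covers every attribute.
No proper subset of any of these is a key, and no other minimal superkey exists.

{A, B}, {C}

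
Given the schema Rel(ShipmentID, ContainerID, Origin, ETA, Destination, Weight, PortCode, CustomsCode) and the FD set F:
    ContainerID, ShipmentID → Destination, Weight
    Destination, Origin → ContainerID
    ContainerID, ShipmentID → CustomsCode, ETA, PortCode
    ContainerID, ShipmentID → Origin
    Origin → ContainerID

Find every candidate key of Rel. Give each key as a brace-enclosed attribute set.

{ContainerID, ShipmentID}, {Origin, ShipmentID}

Attributes never on any right-hand side: {ShipmentID} — every candidate key must contain it.
{ContainerID, ShipmentID}⁺ = {ContainerID, CustomsCode, Destination, ETA, Origin, PortCode, ShipmentID, Weight}, which is every attribute, so {ContainerID, ShipmentID} is a candidate key.
{Origin, ShipmentID}⁺ = {ContainerID, CustomsCode, Destination, ETA, Origin, PortCode, ShipmentID, Weight}, which is every attribute, so {Origin, ShipmentID} is a candidate key.
No proper subset of any of these is a key, and no other minimal superkey exists.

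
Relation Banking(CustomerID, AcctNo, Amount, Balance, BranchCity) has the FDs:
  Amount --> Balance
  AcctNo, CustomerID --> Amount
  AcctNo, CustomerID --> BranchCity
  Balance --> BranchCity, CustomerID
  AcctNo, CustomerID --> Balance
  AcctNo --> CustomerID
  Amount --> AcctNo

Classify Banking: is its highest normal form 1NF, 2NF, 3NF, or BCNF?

Candidate keys: {AcctNo}, {Amount}. Prime attributes: {AcctNo, Amount}.
Balance --> BranchCity, CustomerID: {Balance}⁺ = {Balance, BranchCity, CustomerID}, which is not all of the attributes, so the left side is not a superkey — BCNF is violated.
Because {BranchCity, CustomerID} are non-prime and the left side of Balance --> BranchCity, CustomerID is not a superkey, the relation is not in 3NF.
With only single-attribute keys there can be no partial dependency, so 2NF holds.

2NF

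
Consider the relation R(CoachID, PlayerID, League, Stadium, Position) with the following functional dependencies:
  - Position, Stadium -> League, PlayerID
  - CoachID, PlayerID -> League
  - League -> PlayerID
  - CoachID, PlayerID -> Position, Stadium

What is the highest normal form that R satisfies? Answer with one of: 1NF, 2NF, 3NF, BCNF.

3NF

Candidate keys: {CoachID, League}, {CoachID, PlayerID}, {CoachID, Position, Stadium}. Prime attributes: {CoachID, League, PlayerID, Position, Stadium}.
Position, Stadium -> League, PlayerID: {Position, Stadium}⁺ = {League, PlayerID, Position, Stadium}, which is not all of the attributes, so the left side is not a superkey — BCNF is violated.
But every attribute on its right side ({League, PlayerID}) is prime, and the same holds for every other non-superkey FD, so 3NF still holds.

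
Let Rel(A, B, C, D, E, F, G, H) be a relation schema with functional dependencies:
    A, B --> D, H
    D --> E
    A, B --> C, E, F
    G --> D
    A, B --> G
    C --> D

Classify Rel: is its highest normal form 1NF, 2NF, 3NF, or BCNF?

2NF

Candidate key: {A, B}. Prime attributes: {A, B}.
D --> E: {D}⁺ = {D, E}, which is not all of the attributes, so the left side is not a superkey — BCNF is violated.
Because {E} is non-prime and the left side of D --> E is not a superkey, the relation is not in 3NF.
No proper subset of a key has a non-prime attribute in its closure, so there is no partial dependency; 2NF holds.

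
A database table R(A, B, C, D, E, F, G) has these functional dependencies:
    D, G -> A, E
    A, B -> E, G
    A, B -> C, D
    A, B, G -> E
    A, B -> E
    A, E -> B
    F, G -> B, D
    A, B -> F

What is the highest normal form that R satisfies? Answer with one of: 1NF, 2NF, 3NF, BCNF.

BCNF

Candidate keys: {A, B}, {A, E}, {D, G}, {F, G}. Prime attributes: {A, B, D, E, F, G}.
Each dependency's left side is a superkey — BCNF holds.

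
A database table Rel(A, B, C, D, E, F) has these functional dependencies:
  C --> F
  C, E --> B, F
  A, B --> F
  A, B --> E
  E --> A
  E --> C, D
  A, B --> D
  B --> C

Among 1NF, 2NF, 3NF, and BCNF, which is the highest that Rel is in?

1NF

Candidate keys: {A, B}, {E}. Prime attributes: {A, B, E}.
C --> F breaks BCNF: {C}⁺ = {C, F}, so {C} is not a superkey.
Because {F} is non-prime and the left side of C --> F is not a superkey, the relation is not in 3NF.
The proper key subset {B} of {A, B} determines non-prime {C, F}, so the relation is not even in 2NF.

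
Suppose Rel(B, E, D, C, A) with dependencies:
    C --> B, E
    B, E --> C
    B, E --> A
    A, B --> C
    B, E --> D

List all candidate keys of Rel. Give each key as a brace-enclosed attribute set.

{A, B}, {B, E}, {C}

{C}⁺ = {A, B, C, D, E} — all of the relation — so {C} is a candidate key.
{A, B}⁺ = {A, B, C, D, E} — all of the relation — so {A, B} is a candidate key.
{B, E}⁺ = {A, B, C, D, E} — all of the relation — so {B, E} is a candidate key.
These are minimal and exhaustive — every other superkey contains one of them.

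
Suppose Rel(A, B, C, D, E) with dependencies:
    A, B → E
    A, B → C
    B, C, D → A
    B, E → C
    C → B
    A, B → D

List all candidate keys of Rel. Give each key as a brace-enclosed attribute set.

{A, B}, {A, C}, {B, D, E}, {C, D}

{A, B}⁺ = {A, B, C, D, E} — all of the relation — so {A, B} is a candidate key.
{A, C}⁺ = {A, B, C, D, E} — all of the relation — so {A, C} is a candidate key.
{C, D}⁺ = {A, B, C, D, E} — all of the relation — so {C, D} is a candidate key.
{B, D, E}⁺ = {A, B, C, D, E} — all of the relation — so {B, D, E} is a candidate key.
These are minimal and exhaustive — every other superkey contains one of them.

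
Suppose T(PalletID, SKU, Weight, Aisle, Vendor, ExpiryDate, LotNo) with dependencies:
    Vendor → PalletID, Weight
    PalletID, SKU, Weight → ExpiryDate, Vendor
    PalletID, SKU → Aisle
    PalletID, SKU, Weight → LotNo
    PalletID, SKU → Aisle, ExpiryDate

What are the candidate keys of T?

{PalletID, SKU, Weight}, {SKU, Vendor}

Attributes never on any right-hand side: {SKU} — every candidate key must contain it.
{SKU, Vendor} is a candidate key since {SKU, Vendor}⁺ = {Aisle, ExpiryDate, LotNo, PalletID, SKU, Vendor, Weight} covers every attribute.
{PalletID, SKU, Weight} is a candidate key since {PalletID, SKU, Weight}⁺ = {Aisle, ExpiryDate, LotNo, PalletID, SKU, Vendor, Weight} covers every attribute.
Any other superkey properly contains one of these, so there are no further candidate keys.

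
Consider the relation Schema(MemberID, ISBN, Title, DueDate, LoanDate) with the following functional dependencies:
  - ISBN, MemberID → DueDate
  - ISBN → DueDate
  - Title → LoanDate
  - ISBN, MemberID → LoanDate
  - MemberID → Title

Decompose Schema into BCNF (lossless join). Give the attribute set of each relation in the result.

{DueDate, ISBN}; {ISBN, MemberID}; {LoanDate, Title}; {MemberID, Title}

Candidate key of the original relation: {ISBN, MemberID}.
In {DueDate, ISBN, LoanDate, MemberID, Title}, {ISBN} is not a superkey ({ISBN}⁺ restricted to this set is {DueDate, ISBN}), so split on ISBN → DueDate into {DueDate, ISBN} and {ISBN, LoanDate, MemberID, Title}.
{DueDate, ISBN} has no BCNF violation.
In {ISBN, LoanDate, MemberID, Title}, {Title} is not a superkey ({Title}⁺ restricted to this set is {LoanDate, Title}), so split on Title → LoanDate into {LoanDate, Title} and {ISBN, MemberID, Title}.
{LoanDate, Title} has no BCNF violation.
In {ISBN, MemberID, Title}, {MemberID} is not a superkey ({MemberID}⁺ restricted to this set is {MemberID, Title}), so split on MemberID → Title into {MemberID, Title} and {ISBN, MemberID}.
{MemberID, Title} has no BCNF violation.
{ISBN, MemberID} has no BCNF violation.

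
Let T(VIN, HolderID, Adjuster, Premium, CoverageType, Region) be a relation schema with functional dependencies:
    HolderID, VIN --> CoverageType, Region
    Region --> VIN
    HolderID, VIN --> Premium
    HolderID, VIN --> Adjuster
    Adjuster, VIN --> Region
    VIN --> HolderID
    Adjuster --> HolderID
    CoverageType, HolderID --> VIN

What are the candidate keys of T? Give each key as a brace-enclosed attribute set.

{Region}⁺ = {Adjuster, CoverageType, HolderID, Premium, Region, VIN} — all of the relation — so {Region} is a candidate key.
{VIN}⁺ = {Adjuster, CoverageType, HolderID, Premium, Region, VIN} — all of the relation — so {VIN} is a candidate key.
{Adjuster, CoverageType}⁺ = {Adjuster, CoverageType, HolderID, Premium, Region, VIN} — all of the relation — so {Adjuster, CoverageType} is a candidate key.
{CoverageType, HolderID}⁺ = {Adjuster, CoverageType, HolderID, Premium, Region, VIN} — all of the relation — so {CoverageType, HolderID} is a candidate key.
No proper subset of any of these is a key, and no other minimal superkey exists.

{Adjuster, CoverageType}, {CoverageType, HolderID}, {Region}, {VIN}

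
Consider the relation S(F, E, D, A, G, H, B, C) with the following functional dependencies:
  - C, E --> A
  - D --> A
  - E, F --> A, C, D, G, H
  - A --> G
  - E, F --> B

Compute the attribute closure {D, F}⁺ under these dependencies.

Start with {D, F}.
D --> A applies; add {A} → now {A, D, F}.
A --> G applies; add {G} → now {A, D, F, G}.
No further FD applies.

{A, D, F, G}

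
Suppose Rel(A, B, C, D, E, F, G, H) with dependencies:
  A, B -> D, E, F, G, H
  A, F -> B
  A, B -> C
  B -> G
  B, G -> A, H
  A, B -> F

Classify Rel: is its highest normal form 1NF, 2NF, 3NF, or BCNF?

BCNF

Candidate keys: {A, F}, {B}. Prime attributes: {A, B, F}.
The left-hand side of every FD is a superkey, so BCNF is satisfied.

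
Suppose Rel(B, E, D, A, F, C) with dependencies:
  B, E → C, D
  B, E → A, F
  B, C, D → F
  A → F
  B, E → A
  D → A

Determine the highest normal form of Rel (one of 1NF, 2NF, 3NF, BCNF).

2NF

Candidate key: {B, E}. Prime attributes: {B, E}.
For B, C, D → F we have {B, C, D}⁺ = {A, B, C, D, F}; {B, C, D} is not a superkey, so BCNF fails.
B, C, D → F determines the non-prime attribute {F} from a non-superkey — 3NF is violated.
No proper subset of a key has a non-prime attribute in its closure, so there is no partial dependency; 2NF holds.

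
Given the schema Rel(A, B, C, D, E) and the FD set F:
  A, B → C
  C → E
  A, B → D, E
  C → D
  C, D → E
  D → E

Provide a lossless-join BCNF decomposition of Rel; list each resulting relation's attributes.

{A, B, C}; {C, D}; {D, E}

Candidate key of the original relation: {A, B}.
Within {A, B, C, D, E}: {C}⁺ ∩ {A, B, C, D, E} = {C, D, E}, not the whole set, so C → D, E violates BCNF; decompose into {C, D, E} and {A, B, C}.
Within {C, D, E}: {D}⁺ ∩ {C, D, E} = {D, E}, not the whole set, so D → E violates BCNF; decompose into {D, E} and {C, D}.
{D, E}: every determinant is a superkey — BCNF.
{C, D}: every determinant is a superkey — BCNF.
{A, B, C}: every determinant is a superkey — BCNF.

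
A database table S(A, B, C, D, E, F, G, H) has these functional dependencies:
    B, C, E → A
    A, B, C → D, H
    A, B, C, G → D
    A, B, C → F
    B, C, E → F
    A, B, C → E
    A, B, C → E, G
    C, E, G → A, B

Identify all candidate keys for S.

{A, B, C}, {B, C, E}, {C, E, G}

{C} never appears on the right of any FD, so every key must include it.
{A, B, C}⁺ = {A, B, C, D, E, F, G, H} — all of the relation — so {A, B, C} is a candidate key.
{B, C, E}⁺ = {A, B, C, D, E, F, G, H} — all of the relation — so {B, C, E} is a candidate key.
{C, E, G}⁺ = {A, B, C, D, E, F, G, H} — all of the relation — so {C, E, G} is a candidate key.
No proper subset of any of these is a key, and no other minimal superkey exists.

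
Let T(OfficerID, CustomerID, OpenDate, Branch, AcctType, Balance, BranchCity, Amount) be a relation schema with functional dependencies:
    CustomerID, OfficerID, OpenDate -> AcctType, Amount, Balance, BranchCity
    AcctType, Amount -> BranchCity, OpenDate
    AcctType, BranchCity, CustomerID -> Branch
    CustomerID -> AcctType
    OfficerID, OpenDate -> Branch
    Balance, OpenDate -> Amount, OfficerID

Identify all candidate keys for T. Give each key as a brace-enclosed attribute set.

{Amount, Balance, CustomerID}, {Amount, CustomerID, OfficerID}, {Balance, CustomerID, OpenDate}, {CustomerID, OfficerID, OpenDate}

{CustomerID} never appears on the right of any FD, so every key must include it.
{Amount, Balance, CustomerID}⁺ = {AcctType, Amount, Balance, Branch, BranchCity, CustomerID, OfficerID, OpenDate} — all of the relation — so {Amount, Balance, CustomerID} is a candidate key.
{Amount, CustomerID, OfficerID}⁺ = {AcctType, Amount, Balance, Branch, BranchCity, CustomerID, OfficerID, OpenDate} — all of the relation — so {Amount, CustomerID, OfficerID} is a candidate key.
{Balance, CustomerID, OpenDate}⁺ = {AcctType, Amount, Balance, Branch, BranchCity, CustomerID, OfficerID, OpenDate} — all of the relation — so {Balance, CustomerID, OpenDate} is a candidate key.
{CustomerID, OfficerID, OpenDate}⁺ = {AcctType, Amount, Balance, Branch, BranchCity, CustomerID, OfficerID, OpenDate} — all of the relation — so {CustomerID, OfficerID, OpenDate} is a candidate key.
These are minimal and exhaustive — every other superkey contains one of them.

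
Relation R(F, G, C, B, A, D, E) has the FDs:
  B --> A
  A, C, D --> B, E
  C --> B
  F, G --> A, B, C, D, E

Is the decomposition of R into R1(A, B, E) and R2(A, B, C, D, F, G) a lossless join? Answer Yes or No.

The shared attributes are {A, B} and {A, B}⁺ = {A, B}.
Neither R1 nor R2 is contained in that closure, so the decomposition is lossy.

No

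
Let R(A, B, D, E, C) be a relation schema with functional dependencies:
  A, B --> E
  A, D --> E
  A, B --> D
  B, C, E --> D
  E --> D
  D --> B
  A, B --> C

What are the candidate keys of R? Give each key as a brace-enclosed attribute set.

{A} never appears on the right of any FD, so every key must include it.
{A, B}⁺ = {A, B, C, D, E}, which is every attribute, so {A, B} is a candidate key.
{A, D}⁺ = {A, B, C, D, E}, which is every attribute, so {A, D} is a candidate key.
{A, E}⁺ = {A, B, C, D, E}, which is every attribute, so {A, E} is a candidate key.
These are minimal and exhaustive — every other superkey contains one of them.

{A, B}, {A, D}, {A, E}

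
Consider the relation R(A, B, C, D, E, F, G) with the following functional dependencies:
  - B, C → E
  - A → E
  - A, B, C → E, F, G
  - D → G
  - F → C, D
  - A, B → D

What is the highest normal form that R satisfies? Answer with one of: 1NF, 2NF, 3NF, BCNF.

1NF

Candidate keys: {A, B, C}, {A, B, F}. Prime attributes: {A, B, C, F}.
For B, C → E we have {B, C}⁺ = {B, C, E}; {B, C} is not a superkey, so BCNF fails.
B, C → E determines the non-prime attribute {E} from a non-superkey — 3NF is violated.
Since {A} ⊂ {A, B, C} and {A}⁺ ⊇ {E} with {E} non-prime, there is a partial dependency; 2NF fails.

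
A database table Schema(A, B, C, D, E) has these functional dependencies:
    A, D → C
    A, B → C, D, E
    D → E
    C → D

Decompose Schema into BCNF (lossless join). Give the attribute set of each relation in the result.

Candidate key of the original relation: {A, B}.
In {A, B, C, D, E}, {A, D} is not a superkey ({A, D}⁺ restricted to this set is {A, C, D, E}), so split on A, D → C, E into {A, C, D, E} and {A, B, D}.
In {A, C, D, E}, {D} is not a superkey ({D}⁺ restricted to this set is {D, E}), so split on D → E into {D, E} and {A, C, D}.
{D, E} is in BCNF.
In {A, C, D}, {C} is not a superkey ({C}⁺ restricted to this set is {C, D}), so split on C → D into {C, D} and {A, C}.
{C, D} is in BCNF.
{A, C} is in BCNF.
{A, B, D} is in BCNF.

{A, B, D}; {A, C}; {C, D}; {D, E}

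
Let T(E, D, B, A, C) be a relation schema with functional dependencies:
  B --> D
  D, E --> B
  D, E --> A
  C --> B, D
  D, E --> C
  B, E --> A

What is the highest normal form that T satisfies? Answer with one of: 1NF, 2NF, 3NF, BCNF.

Candidate keys: {B, E}, {C, E}, {D, E}. Prime attributes: {B, C, D, E}.
For B --> D we have {B}⁺ = {B, D}; {B} is not a superkey, so BCNF fails.
Since {D} ⊆ prime attributes and every other non-superkey FD also has a prime right side, the schema is in 3NF.

3NF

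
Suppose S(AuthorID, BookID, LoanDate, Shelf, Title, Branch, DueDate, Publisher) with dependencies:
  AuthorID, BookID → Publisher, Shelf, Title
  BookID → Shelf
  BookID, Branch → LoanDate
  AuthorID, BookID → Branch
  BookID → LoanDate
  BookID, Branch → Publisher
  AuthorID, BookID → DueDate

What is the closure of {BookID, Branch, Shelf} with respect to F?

{BookID, Branch, LoanDate, Publisher, Shelf}

Start with {BookID, Branch, Shelf}.
BookID, Branch → LoanDate applies; add {LoanDate} → now {BookID, Branch, LoanDate, Shelf}.
BookID, Branch → Publisher applies; add {Publisher} → now {BookID, Branch, LoanDate, Publisher, Shelf}.
No further FD applies.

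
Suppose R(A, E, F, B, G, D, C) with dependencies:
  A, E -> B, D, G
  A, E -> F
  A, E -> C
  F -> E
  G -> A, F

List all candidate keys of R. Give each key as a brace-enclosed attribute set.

{A, E}, {A, F}, {G}

{G} is a candidate key since {G}⁺ = {A, B, C, D, E, F, G} covers every attribute.
{A, E} is a candidate key since {A, E}⁺ = {A, B, C, D, E, F, G} covers every attribute.
{A, F} is a candidate key since {A, F}⁺ = {A, B, C, D, E, F, G} covers every attribute.
No proper subset of any of these is a key, and no other minimal superkey exists.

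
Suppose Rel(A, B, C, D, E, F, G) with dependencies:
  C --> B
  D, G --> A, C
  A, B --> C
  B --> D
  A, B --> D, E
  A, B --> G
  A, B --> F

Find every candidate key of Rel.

{A, B}, {A, C}, {B, G}, {C, G}, {D, G}

Closure of {A, B} is {A, B, C, D, E, F, G}, the whole schema; {A, B} is a candidate key.
Closure of {A, C} is {A, B, C, D, E, F, G}, the whole schema; {A, C} is a candidate key.
Closure of {B, G} is {A, B, C, D, E, F, G}, the whole schema; {B, G} is a candidate key.
Closure of {C, G} is {A, B, C, D, E, F, G}, the whole schema; {C, G} is a candidate key.
Closure of {D, G} is {A, B, C, D, E, F, G}, the whole schema; {D, G} is a candidate key.
No proper subset of any of these is a key, and no other minimal superkey exists.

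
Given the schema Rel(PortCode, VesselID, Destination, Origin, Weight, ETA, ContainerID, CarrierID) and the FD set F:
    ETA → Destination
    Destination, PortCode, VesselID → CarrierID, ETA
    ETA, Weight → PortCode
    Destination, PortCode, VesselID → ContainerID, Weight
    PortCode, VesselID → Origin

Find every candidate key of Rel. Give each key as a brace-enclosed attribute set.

{VesselID} never appears on the right of any FD, so every key must include it.
{Destination, PortCode, VesselID} is a candidate key since {Destination, PortCode, VesselID}⁺ = {CarrierID, ContainerID, Destination, ETA, Origin, PortCode, VesselID, Weight} covers every attribute.
{ETA, PortCode, VesselID} is a candidate key since {ETA, PortCode, VesselID}⁺ = {CarrierID, ContainerID, Destination, ETA, Origin, PortCode, VesselID, Weight} covers every attribute.
{ETA, VesselID, Weight} is a candidate key since {ETA, VesselID, Weight}⁺ = {CarrierID, ContainerID, Destination, ETA, Origin, PortCode, VesselID, Weight} covers every attribute.
These are minimal and exhaustive — every other superkey contains one of them.

{Destination, PortCode, VesselID}, {ETA, PortCode, VesselID}, {ETA, VesselID, Weight}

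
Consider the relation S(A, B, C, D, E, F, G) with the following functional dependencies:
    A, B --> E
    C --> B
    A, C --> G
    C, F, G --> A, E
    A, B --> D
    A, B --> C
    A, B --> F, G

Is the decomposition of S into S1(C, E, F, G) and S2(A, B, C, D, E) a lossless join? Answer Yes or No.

No

S1 ∩ S2 = {C, E}; its closure under F is {B, C, E}.
Neither S1 nor S2 is contained in that closure, so the decomposition is lossy.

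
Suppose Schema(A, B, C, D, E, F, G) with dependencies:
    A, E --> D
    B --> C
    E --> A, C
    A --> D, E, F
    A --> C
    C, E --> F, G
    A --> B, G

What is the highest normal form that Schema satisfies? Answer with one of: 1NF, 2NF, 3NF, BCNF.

Candidate keys: {A}, {E}. Prime attributes: {A, E}.
B --> C: {B}⁺ = {B, C}, which is not all of the attributes, so the left side is not a superkey — BCNF is violated.
Because {C} is non-prime and the left side of B --> C is not a superkey, the relation is not in 3NF.
With only single-attribute keys there can be no partial dependency, so 2NF holds.

2NF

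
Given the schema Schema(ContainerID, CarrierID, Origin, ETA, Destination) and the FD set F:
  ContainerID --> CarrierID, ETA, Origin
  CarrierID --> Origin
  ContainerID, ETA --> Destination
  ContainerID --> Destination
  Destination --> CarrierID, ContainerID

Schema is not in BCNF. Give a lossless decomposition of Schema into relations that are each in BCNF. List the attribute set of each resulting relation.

{CarrierID, ContainerID, Destination, ETA}; {CarrierID, Origin}

Candidate keys of the original relation: {ContainerID}, {Destination}.
{CarrierID, ContainerID, Destination, ETA, Origin}: {CarrierID} determines {CarrierID, Origin} here but is not a superkey — split on CarrierID --> Origin, giving {CarrierID, Origin} and {CarrierID, ContainerID, Destination, ETA}.
{CarrierID, Origin} has no BCNF violation.
{CarrierID, ContainerID, Destination, ETA} has no BCNF violation.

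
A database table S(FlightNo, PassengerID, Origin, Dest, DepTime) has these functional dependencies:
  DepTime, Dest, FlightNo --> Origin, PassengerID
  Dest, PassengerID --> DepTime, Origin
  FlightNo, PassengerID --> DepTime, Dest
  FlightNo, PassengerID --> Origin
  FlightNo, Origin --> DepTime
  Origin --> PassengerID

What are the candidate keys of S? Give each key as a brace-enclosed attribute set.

{DepTime, Dest, FlightNo}, {FlightNo, Origin}, {FlightNo, PassengerID}

Attributes never on any right-hand side: {FlightNo} — every candidate key must contain it.
{FlightNo, Origin}⁺ = {DepTime, Dest, FlightNo, Origin, PassengerID}, which is every attribute, so {FlightNo, Origin} is a candidate key.
{FlightNo, PassengerID}⁺ = {DepTime, Dest, FlightNo, Origin, PassengerID}, which is every attribute, so {FlightNo, PassengerID} is a candidate key.
{DepTime, Dest, FlightNo}⁺ = {DepTime, Dest, FlightNo, Origin, PassengerID}, which is every attribute, so {DepTime, Dest, FlightNo} is a candidate key.
No proper subset of any of these is a key, and no other minimal superkey exists.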